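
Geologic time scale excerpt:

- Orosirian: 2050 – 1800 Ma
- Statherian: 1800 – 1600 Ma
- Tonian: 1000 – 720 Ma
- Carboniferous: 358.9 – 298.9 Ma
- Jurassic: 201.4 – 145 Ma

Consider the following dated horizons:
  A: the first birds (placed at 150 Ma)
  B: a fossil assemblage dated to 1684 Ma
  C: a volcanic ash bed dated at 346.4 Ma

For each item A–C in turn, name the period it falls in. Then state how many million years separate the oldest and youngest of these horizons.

A: 150 Ma lies in 201.4–145 Ma, so Jurassic.
B: 1684 Ma lies in 1800–1600 Ma, so Statherian.
C: 346.4 Ma lies in 358.9–298.9 Ma, so Carboniferous.
Oldest = 1684 Ma, youngest = 150 Ma → span 1534 Myr.

A — Jurassic; B — Statherian; C — Carboniferous; span 1534 million years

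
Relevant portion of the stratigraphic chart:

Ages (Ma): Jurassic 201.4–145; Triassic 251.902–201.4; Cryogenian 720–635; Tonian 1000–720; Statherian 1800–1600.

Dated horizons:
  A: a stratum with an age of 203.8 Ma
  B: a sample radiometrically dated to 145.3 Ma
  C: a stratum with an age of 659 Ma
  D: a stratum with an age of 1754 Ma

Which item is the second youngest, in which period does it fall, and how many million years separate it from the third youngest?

A, in the Triassic; 455.2 million years to C

Smaller Ma means younger, so youngest first: B 145.3 < A 203.8 < C 659 < D 1754.
Counting 2 along gives A (203.8 Ma); the excerpt puts that inside the Triassic, 251.902–201.4 Ma.
Next in line is C (659 Ma), and 659 − 203.8 = 455.2 Myr.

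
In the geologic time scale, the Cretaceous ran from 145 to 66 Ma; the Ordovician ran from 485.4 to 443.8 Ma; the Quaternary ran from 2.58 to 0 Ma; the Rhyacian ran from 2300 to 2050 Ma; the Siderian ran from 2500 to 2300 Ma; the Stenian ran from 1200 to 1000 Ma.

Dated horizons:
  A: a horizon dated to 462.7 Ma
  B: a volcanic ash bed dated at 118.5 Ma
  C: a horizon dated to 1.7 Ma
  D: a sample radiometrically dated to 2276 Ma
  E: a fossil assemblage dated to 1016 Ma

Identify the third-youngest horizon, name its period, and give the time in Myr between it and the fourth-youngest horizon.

Smaller Ma means younger, so youngest first: C 1.7 < B 118.5 < A 462.7 < E 1016 < D 2276.
Counting 3 along gives A (462.7 Ma); the excerpt puts that inside the Ordovician, 485.4–443.8 Ma.
Next in line is E (1016 Ma), and 1016 − 462.7 = 553.3 Myr.

A, in the Ordovician; 553.3 million years to E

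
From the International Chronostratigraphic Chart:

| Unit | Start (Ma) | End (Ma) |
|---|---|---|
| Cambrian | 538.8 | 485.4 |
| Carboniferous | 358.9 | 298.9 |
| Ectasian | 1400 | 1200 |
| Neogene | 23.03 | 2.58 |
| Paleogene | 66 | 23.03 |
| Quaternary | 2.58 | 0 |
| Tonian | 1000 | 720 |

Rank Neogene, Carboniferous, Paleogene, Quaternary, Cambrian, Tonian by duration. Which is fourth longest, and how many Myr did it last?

Paleogene, 42.97 million years

Start − end for each: Neogene 23.03 − 2.58 = 20.45; Carboniferous 358.9 − 298.9 = 60; Paleogene 66 − 23.03 = 42.97; Quaternary 2.58 − 0 = 2.58; Cambrian 538.8 − 485.4 = 53.4; Tonian 1000 − 720 = 280.
Ranking these from longest: Tonian > Carboniferous > Cambrian > Paleogene > Neogene > Quaternary.
Position 4 in that ranking is Paleogene, which lasted 42.97 Myr.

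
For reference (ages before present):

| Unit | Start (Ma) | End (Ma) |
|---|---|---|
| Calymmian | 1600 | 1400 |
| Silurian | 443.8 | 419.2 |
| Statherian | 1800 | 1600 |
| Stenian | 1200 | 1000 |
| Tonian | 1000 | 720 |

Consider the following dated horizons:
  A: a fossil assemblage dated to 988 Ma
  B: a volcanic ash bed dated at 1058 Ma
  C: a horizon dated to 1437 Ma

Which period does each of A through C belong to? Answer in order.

A — Tonian; B — Stenian; C — Calymmian

A: 988 Ma lies in 1000–720 Ma, so Tonian.
B: 1058 Ma lies in 1200–1000 Ma, so Stenian.
C: 1437 Ma lies in 1600–1400 Ma, so Calymmian.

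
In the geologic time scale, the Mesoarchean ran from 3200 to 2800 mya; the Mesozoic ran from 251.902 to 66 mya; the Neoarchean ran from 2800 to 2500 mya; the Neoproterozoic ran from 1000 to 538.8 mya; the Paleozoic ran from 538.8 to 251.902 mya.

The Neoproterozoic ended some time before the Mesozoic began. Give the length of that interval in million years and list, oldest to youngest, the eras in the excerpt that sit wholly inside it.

286.898 million years; Paleozoic

End of Neoproterozoic = 538.8 Ma; start of Mesozoic = 251.902 Ma.
Gap = 538.8 − 251.902 = 286.898 Myr.
Eras wholly inside 538.8–251.902 Ma: Paleozoic (538.8–251.902).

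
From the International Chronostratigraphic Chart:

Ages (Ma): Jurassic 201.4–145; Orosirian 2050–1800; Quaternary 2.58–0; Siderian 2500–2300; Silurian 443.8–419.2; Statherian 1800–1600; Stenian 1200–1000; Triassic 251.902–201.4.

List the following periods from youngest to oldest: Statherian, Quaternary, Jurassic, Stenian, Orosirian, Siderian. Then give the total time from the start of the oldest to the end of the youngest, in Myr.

Quaternary, Jurassic, Stenian, Statherian, Orosirian, Siderian; total span 2500 Myr

From the excerpt: Statherian 1800–1600; Quaternary 2.58–0; Jurassic 201.4–145; Stenian 1200–1000; Orosirian 2050–1800; Siderian 2500–2300 (Ma).
Larger Ma is earlier, so the oldest is Siderian and the youngest is Quaternary; youngest to oldest: Quaternary, Jurassic, Stenian, Statherian, Orosirian, Siderian.
Oldest start 2500 minus youngest end 0 gives 2500 Myr overall.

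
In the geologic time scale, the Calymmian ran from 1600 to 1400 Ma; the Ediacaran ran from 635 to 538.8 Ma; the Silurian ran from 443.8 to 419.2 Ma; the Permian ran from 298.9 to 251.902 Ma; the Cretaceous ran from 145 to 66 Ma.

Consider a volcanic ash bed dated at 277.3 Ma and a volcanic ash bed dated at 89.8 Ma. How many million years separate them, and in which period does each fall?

Elapsed time: 277.3 − 89.8 = 187.5 Myr.
277.3 Ma lies within 298.9–251.902 Ma: Permian.
89.8 Ma lies within 145–66 Ma: Cretaceous.

187.5 million years apart; the first in the Permian, the second in the Cretaceous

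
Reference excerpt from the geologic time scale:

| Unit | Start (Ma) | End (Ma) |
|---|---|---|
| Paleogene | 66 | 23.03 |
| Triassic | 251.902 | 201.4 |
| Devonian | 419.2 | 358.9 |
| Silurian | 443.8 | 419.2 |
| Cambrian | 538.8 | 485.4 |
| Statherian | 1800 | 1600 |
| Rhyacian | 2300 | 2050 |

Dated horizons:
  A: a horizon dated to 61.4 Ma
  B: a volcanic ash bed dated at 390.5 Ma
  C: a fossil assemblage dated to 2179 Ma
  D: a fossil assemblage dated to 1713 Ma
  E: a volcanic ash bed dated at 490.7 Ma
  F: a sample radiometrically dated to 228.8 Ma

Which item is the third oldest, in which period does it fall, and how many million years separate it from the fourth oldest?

Larger Ma means older, so oldest first: C 2179 > D 1713 > E 490.7 > B 390.5 > F 228.8 > A 61.4.
Counting 3 along gives E (490.7 Ma); the excerpt puts that inside the Cambrian, 538.8–485.4 Ma.
Next in line is B (390.5 Ma), and 490.7 − 390.5 = 100.2 Myr.

E, in the Cambrian; 100.2 million years to B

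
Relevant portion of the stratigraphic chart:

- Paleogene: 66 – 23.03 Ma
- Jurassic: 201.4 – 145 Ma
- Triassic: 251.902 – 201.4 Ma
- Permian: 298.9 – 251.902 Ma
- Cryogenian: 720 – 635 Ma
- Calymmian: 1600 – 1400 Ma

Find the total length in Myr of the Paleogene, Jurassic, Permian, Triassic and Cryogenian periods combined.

Duration is start − end for each: (66 − 23.03) + (201.4 − 145) + (298.9 − 251.902) + (251.902 − 201.4) + (720 − 635).
That is 42.97 + 56.4 + 46.998 + 50.502 + 85, which totals 281.87 million years.

281.87 million years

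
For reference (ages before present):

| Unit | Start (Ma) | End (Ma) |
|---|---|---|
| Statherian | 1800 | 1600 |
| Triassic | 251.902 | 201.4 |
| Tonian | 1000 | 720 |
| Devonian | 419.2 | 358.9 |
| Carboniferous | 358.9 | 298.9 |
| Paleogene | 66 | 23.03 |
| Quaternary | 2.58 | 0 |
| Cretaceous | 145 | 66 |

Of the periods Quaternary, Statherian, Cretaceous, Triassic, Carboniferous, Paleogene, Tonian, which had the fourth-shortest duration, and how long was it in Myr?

Durations: Quaternary 2.58; Statherian 200; Cretaceous 79; Triassic 50.502; Carboniferous 60; Paleogene 42.97; Tonian 280 Myr.
Sorted shortest-first: Quaternary (2.58), Paleogene (42.97), Triassic (50.502), Carboniferous (60), Cretaceous (79), Statherian (200), Tonian (280).
The fourth shortest is Carboniferous at 60 Myr.

Carboniferous, 60 million years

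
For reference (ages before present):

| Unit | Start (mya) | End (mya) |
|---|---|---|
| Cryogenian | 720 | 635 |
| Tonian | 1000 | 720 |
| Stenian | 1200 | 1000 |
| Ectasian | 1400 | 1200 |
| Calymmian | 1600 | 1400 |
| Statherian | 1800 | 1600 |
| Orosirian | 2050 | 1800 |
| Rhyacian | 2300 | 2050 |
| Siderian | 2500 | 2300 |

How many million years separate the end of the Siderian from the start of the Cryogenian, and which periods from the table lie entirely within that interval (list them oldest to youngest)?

1580 million years; Rhyacian, Orosirian, Statherian, Calymmian, Ectasian, Stenian, Tonian

End of Siderian = 2300 Ma; start of Cryogenian = 720 Ma.
Gap = 2300 − 720 = 1580 Myr.
Periods wholly inside 2300–720 Ma: Rhyacian (2300–2050), Orosirian (2050–1800), Statherian (1800–1600), Calymmian (1600–1400), Ectasian (1400–1200), Stenian (1200–1000), Tonian (1000–720).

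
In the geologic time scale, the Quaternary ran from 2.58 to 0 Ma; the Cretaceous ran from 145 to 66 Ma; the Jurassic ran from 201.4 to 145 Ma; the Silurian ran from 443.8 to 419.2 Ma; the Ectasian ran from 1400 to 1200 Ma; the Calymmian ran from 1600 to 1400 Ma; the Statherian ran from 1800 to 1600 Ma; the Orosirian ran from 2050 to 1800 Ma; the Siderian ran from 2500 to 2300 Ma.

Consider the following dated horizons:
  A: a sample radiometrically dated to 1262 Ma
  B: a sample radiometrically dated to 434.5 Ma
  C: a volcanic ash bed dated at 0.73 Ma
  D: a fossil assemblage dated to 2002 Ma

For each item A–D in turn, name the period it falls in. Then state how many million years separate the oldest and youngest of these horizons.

A — Ectasian; B — Silurian; C — Quaternary; D — Orosirian; span 2001.27 million years

Match each age against the start–end ranges in the excerpt: A = 1262 Ma → Ectasian (1400–1200); B = 434.5 Ma → Silurian (443.8–419.2); C = 0.73 Ma → Quaternary (2.58–0); D = 2002 Ma → Orosirian (2050–1800).
The largest age is 2002 Ma and the smallest is 0.73 Ma; their difference is 2001.27 Myr.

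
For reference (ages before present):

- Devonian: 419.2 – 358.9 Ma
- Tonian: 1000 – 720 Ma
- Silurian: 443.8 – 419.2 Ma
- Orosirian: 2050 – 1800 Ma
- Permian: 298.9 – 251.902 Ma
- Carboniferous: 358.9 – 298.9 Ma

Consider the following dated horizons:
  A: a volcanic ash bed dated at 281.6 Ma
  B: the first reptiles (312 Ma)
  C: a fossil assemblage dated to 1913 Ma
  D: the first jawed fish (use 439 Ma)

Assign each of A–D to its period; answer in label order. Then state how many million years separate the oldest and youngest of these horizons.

A: 281.6 Ma lies in 298.9–251.902 Ma, so Permian.
B: 312 Ma lies in 358.9–298.9 Ma, so Carboniferous.
C: 1913 Ma lies in 2050–1800 Ma, so Orosirian.
D: 439 Ma lies in 443.8–419.2 Ma, so Silurian.
Oldest = 1913 Ma, youngest = 281.6 Ma → span 1631.4 Myr.

A — Permian; B — Carboniferous; C — Orosirian; D — Silurian; span 1631.4 million years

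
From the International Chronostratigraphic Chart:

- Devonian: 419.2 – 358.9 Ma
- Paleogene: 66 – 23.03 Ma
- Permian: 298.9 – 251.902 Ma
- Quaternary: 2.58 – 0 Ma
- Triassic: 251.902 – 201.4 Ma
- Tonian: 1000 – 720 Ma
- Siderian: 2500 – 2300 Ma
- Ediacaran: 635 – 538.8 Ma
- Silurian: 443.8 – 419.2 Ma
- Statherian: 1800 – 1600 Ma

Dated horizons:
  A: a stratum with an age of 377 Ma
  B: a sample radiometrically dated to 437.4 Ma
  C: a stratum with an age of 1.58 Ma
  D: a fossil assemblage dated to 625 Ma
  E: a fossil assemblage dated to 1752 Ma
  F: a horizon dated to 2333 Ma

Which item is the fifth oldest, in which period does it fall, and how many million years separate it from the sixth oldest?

Larger Ma means older, so oldest first: F 2333 > E 1752 > D 625 > B 437.4 > A 377 > C 1.58.
Counting 5 along gives A (377 Ma); the excerpt puts that inside the Devonian, 419.2–358.9 Ma.
Next in line is C (1.58 Ma), and 377 − 1.58 = 375.42 Myr.

A, in the Devonian; 375.42 million years to C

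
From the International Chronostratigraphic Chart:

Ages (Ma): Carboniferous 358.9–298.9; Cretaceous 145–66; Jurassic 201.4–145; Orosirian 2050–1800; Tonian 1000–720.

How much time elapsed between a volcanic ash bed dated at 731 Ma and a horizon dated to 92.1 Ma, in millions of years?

638.9 million years

731 − 92.1 = 638.9 million years.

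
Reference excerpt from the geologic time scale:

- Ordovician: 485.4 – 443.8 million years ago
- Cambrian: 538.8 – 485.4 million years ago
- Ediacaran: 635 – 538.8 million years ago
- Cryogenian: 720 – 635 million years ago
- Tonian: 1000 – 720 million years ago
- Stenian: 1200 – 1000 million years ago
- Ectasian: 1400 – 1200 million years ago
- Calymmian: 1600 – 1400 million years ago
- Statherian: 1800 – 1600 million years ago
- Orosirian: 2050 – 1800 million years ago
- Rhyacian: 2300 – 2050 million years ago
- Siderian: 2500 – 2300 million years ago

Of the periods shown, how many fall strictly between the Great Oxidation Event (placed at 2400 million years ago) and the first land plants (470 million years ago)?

2400 Ma sits inside the Siderian (2500–2300) and 470 Ma inside the Ordovician (485.4–443.8); neither of those is wholly between the two dates.
The listed periods lying completely between them are Rhyacian, Orosirian, Statherian, Calymmian, Ectasian, Stenian, Tonian, Cryogenian, Ediacaran, Cambrian — 10 in all.

10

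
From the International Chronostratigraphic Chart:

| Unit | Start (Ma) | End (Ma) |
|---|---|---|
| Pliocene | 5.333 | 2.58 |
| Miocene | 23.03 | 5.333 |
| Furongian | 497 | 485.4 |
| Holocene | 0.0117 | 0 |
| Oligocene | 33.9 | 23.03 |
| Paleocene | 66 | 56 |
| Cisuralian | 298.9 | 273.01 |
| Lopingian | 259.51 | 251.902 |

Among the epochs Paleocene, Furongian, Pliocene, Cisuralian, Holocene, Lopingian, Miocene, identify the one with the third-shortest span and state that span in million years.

Lopingian, 7.608 million years

Durations: Paleocene 10; Furongian 11.6; Pliocene 2.753; Cisuralian 25.89; Holocene 0.0117; Lopingian 7.608; Miocene 17.697 Myr.
Sorted shortest-first: Holocene (0.0117), Pliocene (2.753), Lopingian (7.608), Paleocene (10), Furongian (11.6), Miocene (17.697), Cisuralian (25.89).
The third shortest is Lopingian at 7.608 Myr.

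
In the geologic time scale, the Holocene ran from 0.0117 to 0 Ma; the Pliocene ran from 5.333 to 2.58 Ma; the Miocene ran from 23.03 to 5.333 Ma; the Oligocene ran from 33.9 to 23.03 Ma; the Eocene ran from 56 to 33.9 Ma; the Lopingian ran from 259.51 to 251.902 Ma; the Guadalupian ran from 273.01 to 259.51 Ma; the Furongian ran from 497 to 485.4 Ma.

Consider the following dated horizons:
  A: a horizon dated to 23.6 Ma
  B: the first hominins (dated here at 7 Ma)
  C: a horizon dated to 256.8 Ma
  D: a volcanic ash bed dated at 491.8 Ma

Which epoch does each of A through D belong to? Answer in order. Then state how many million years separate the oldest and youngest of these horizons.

Match each age against the start–end ranges in the excerpt: A = 23.6 Ma → Oligocene (33.9–23.03); B = 7 Ma → Miocene (23.03–5.333); C = 256.8 Ma → Lopingian (259.51–251.902); D = 491.8 Ma → Furongian (497–485.4).
The largest age is 491.8 Ma and the smallest is 7 Ma; their difference is 484.8 Myr.

A — Oligocene; B — Miocene; C — Lopingian; D — Furongian; span 484.8 million years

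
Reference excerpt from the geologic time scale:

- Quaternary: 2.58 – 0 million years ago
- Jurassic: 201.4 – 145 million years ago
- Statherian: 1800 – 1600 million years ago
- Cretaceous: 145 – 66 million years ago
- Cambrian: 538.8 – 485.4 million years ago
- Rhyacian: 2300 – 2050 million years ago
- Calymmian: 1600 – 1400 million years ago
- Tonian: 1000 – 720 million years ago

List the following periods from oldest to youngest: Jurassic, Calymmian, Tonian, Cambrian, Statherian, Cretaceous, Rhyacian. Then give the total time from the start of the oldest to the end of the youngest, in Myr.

Rhyacian, Statherian, Calymmian, Tonian, Cambrian, Jurassic, Cretaceous; total span 2234 Myr

From the excerpt: Jurassic 201.4–145; Calymmian 1600–1400; Tonian 1000–720; Cambrian 538.8–485.4; Statherian 1800–1600; Cretaceous 145–66; Rhyacian 2300–2050 (Ma).
Larger Ma is earlier, so the oldest is Rhyacian and the youngest is Cretaceous; oldest to youngest: Rhyacian, Statherian, Calymmian, Tonian, Cambrian, Jurassic, Cretaceous.
Oldest start 2300 minus youngest end 66 gives 2234 Myr overall.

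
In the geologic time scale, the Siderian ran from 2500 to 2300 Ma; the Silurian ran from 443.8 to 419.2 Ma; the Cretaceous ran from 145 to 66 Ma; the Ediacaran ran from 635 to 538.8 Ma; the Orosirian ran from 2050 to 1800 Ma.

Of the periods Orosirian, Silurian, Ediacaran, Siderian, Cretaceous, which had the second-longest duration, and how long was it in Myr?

Siderian, 200 million years

Start − end for each: Orosirian 2050 − 1800 = 250; Silurian 443.8 − 419.2 = 24.6; Ediacaran 635 − 538.8 = 96.2; Siderian 2500 − 2300 = 200; Cretaceous 145 − 66 = 79.
Ranking these from longest: Orosirian > Siderian > Ediacaran > Cretaceous > Silurian.
Position 2 in that ranking is Siderian, which lasted 200 Myr.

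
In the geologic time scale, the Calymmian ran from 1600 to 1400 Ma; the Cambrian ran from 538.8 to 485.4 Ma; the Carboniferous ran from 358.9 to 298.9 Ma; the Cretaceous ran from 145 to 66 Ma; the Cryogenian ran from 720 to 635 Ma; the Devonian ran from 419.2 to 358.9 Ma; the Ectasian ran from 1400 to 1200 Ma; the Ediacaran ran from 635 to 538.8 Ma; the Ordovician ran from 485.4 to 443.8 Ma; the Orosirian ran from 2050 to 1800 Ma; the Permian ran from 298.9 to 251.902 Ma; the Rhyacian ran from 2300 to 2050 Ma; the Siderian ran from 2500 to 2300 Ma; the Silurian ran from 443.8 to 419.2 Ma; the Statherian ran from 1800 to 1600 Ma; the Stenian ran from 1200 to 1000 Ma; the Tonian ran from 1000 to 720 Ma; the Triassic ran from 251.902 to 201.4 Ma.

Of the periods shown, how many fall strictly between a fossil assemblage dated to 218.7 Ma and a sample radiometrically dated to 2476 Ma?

15

The older date is 2476 Ma and the younger is 218.7 Ma.
Periods with start < 2476 and end > 218.7 Ma: Rhyacian (2300–2050), Orosirian (2050–1800), Statherian (1800–1600), Calymmian (1600–1400), Ectasian (1400–1200), Stenian (1200–1000), Tonian (1000–720), Cryogenian (720–635), Ediacaran (635–538.8), Cambrian (538.8–485.4), Ordovician (485.4–443.8), Silurian (443.8–419.2), Devonian (419.2–358.9), Carboniferous (358.9–298.9), Permian (298.9–251.902).
That is 15 complete periods.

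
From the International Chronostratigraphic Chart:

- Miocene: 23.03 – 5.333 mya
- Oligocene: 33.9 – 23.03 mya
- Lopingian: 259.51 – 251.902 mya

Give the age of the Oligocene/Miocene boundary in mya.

The Oligocene ends and the Miocene begins at 23.03 mya.

23.03 mya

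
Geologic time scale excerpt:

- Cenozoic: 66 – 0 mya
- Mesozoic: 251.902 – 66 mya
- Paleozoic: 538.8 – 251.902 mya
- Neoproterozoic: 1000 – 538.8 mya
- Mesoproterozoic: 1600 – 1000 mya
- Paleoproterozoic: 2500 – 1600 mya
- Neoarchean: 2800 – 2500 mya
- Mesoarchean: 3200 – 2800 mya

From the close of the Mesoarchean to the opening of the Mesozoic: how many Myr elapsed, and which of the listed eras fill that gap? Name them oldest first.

2548.098 million years; Neoarchean, Paleoproterozoic, Mesoproterozoic, Neoproterozoic, Paleozoic

End of Mesoarchean = 2800 Ma; start of Mesozoic = 251.902 Ma.
Gap = 2800 − 251.902 = 2548.098 Myr.
Eras wholly inside 2800–251.902 Ma: Neoarchean (2800–2500), Paleoproterozoic (2500–1600), Mesoproterozoic (1600–1000), Neoproterozoic (1000–538.8), Paleozoic (538.8–251.902).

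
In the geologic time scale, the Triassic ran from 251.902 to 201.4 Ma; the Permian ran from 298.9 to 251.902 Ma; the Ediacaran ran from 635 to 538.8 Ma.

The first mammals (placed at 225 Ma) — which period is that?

225 Ma lies between 251.902 and 201.4 Ma, so it falls in the Triassic.

Triassic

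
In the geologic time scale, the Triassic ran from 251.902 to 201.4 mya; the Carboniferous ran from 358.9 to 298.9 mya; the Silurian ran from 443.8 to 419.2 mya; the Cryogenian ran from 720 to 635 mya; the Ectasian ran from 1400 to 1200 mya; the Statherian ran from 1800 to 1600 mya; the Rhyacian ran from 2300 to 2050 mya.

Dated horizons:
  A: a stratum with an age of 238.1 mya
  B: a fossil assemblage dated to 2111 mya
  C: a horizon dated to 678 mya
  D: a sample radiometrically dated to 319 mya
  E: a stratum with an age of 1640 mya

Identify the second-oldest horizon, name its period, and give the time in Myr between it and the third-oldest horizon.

Larger Ma means older, so oldest first: B 2111 > E 1640 > C 678 > D 319 > A 238.1.
Counting 2 along gives E (1640 Ma); the excerpt puts that inside the Statherian, 1800–1600 Ma.
Next in line is C (678 Ma), and 1640 − 678 = 962 Myr.

E, in the Statherian; 962 million years to C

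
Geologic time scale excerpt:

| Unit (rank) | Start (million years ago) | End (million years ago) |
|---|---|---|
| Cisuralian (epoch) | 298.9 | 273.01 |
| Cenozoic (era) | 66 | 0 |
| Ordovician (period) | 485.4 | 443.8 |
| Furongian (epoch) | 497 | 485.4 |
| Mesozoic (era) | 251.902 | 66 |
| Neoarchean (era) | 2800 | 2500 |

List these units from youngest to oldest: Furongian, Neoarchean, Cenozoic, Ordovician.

The oldest of these is Neoarchean (starts 2800 Ma) and the youngest is Cenozoic (ends 0 Ma).
In between, by decreasing start age: Furongian (497), Ordovician (485.4).
Listing youngest first means reversing that sequence.

Cenozoic, Ordovician, Furongian, Neoarchean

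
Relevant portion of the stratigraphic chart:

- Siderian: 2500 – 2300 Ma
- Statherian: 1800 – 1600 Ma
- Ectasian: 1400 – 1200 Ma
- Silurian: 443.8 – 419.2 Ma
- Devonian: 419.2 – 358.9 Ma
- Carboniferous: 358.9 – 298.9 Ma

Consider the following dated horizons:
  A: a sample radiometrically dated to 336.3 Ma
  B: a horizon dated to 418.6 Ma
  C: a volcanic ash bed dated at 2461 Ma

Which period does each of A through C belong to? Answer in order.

A — Carboniferous; B — Devonian; C — Siderian

Match each age against the start–end ranges in the excerpt: A = 336.3 Ma → Carboniferous (358.9–298.9); B = 418.6 Ma → Devonian (419.2–358.9); C = 2461 Ma → Siderian (2500–2300).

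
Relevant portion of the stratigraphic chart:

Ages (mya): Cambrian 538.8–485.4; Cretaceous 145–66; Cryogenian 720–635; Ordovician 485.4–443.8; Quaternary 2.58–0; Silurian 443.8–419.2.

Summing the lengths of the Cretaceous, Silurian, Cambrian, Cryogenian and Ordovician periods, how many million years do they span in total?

Duration is start − end for each: (145 − 66) + (443.8 − 419.2) + (538.8 − 485.4) + (720 − 635) + (485.4 − 443.8).
That is 79 + 24.6 + 53.4 + 85 + 41.6, which totals 283.6 million years.

283.6 million years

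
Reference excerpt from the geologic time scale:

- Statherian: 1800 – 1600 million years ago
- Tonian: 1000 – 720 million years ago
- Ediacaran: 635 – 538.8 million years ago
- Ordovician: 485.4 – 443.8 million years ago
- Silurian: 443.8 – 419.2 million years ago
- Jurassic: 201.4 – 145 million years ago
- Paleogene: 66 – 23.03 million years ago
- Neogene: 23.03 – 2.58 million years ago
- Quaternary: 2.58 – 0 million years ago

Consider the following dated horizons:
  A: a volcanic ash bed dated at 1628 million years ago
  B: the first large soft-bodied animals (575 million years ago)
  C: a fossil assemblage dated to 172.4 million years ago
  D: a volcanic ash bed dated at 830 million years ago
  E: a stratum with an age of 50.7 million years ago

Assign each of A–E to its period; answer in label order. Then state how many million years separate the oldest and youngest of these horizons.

A — Statherian; B — Ediacaran; C — Jurassic; D — Tonian; E — Paleogene; span 1577.3 million years

Match each age against the start–end ranges in the excerpt: A = 1628 Ma → Statherian (1800–1600); B = 575 Ma → Ediacaran (635–538.8); C = 172.4 Ma → Jurassic (201.4–145); D = 830 Ma → Tonian (1000–720); E = 50.7 Ma → Paleogene (66–23.03).
The largest age is 1628 Ma and the smallest is 50.7 Ma; their difference is 1577.3 Myr.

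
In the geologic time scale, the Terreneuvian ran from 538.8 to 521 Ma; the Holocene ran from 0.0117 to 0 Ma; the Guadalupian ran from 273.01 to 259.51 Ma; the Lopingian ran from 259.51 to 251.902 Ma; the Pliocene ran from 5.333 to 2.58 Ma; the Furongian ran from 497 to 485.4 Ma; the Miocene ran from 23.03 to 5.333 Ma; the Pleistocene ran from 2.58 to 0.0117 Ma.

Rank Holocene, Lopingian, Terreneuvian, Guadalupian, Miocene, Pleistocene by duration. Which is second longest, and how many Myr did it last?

Durations: Holocene 0.0117; Lopingian 7.608; Terreneuvian 17.8; Guadalupian 13.5; Miocene 17.697; Pleistocene 2.5683 Myr.
Sorted longest-first: Terreneuvian (17.8), Miocene (17.697), Guadalupian (13.5), Lopingian (7.608), Pleistocene (2.5683), Holocene (0.0117).
The second longest is Miocene at 17.697 Myr.

Miocene, 17.697 million years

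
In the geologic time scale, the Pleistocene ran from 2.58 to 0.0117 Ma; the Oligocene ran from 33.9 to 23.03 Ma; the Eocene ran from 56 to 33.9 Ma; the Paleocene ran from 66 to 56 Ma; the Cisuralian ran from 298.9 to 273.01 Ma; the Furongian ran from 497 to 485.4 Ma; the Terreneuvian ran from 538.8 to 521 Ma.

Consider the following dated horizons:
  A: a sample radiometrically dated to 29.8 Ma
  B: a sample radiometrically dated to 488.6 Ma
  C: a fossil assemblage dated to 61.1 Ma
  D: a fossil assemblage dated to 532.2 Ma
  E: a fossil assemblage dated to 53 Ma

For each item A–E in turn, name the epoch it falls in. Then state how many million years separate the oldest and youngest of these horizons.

A — Oligocene; B — Furongian; C — Paleocene; D — Terreneuvian; E — Eocene; span 502.4 million years

A: 29.8 Ma lies in 33.9–23.03 Ma, so Oligocene.
B: 488.6 Ma lies in 497–485.4 Ma, so Furongian.
C: 61.1 Ma lies in 66–56 Ma, so Paleocene.
D: 532.2 Ma lies in 538.8–521 Ma, so Terreneuvian.
E: 53 Ma lies in 56–33.9 Ma, so Eocene.
Oldest = 532.2 Ma, youngest = 29.8 Ma → span 502.4 Myr.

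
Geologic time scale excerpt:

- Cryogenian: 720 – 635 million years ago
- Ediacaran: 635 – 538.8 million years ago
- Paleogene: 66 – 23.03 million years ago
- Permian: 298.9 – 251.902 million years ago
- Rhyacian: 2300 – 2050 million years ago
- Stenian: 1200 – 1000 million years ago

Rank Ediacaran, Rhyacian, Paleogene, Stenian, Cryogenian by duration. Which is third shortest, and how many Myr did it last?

Durations: Ediacaran 96.2; Rhyacian 250; Paleogene 42.97; Stenian 200; Cryogenian 85 Myr.
Sorted shortest-first: Paleogene (42.97), Cryogenian (85), Ediacaran (96.2), Stenian (200), Rhyacian (250).
The third shortest is Ediacaran at 96.2 Myr.

Ediacaran, 96.2 million years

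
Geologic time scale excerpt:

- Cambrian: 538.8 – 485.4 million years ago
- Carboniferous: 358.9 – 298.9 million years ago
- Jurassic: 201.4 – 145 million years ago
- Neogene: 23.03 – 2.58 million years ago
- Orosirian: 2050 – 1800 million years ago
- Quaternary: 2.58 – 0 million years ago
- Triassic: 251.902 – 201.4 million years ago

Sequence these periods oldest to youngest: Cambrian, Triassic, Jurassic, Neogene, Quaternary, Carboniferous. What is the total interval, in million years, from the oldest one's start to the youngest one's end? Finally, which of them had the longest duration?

From the excerpt: Cambrian 538.8–485.4; Triassic 251.902–201.4; Jurassic 201.4–145; Neogene 23.03–2.58; Quaternary 2.58–0; Carboniferous 358.9–298.9 (Ma).
Larger Ma is earlier, so the oldest is Cambrian and the youngest is Quaternary; oldest to youngest: Cambrian, Carboniferous, Triassic, Jurassic, Neogene, Quaternary.
Oldest start 538.8 minus youngest end 0 gives 538.8 Myr overall.
Individual lengths (start − end): Neogene 20.45; Quaternary 2.58; Cambrian 53.4; Triassic 50.502; Carboniferous 60; Jurassic 56.4. The largest is Carboniferous at 60 Myr.

Cambrian, Carboniferous, Triassic, Jurassic, Neogene, Quaternary; total span 538.8 Myr; longest is Carboniferous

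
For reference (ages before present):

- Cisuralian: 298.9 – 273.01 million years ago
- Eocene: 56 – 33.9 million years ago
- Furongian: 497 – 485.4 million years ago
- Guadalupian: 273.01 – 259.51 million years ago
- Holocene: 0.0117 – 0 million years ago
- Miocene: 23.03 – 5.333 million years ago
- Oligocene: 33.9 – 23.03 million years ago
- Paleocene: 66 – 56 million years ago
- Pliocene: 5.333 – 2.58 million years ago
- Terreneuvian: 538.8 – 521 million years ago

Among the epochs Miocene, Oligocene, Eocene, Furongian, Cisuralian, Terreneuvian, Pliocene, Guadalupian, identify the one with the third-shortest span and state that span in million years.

Furongian, 11.6 million years

Durations: Miocene 17.697; Oligocene 10.87; Eocene 22.1; Furongian 11.6; Cisuralian 25.89; Terreneuvian 17.8; Pliocene 2.753; Guadalupian 13.5 Myr.
Sorted shortest-first: Pliocene (2.753), Oligocene (10.87), Furongian (11.6), Guadalupian (13.5), Miocene (17.697), Terreneuvian (17.8), Eocene (22.1), Cisuralian (25.89).
The third shortest is Furongian at 11.6 Myr.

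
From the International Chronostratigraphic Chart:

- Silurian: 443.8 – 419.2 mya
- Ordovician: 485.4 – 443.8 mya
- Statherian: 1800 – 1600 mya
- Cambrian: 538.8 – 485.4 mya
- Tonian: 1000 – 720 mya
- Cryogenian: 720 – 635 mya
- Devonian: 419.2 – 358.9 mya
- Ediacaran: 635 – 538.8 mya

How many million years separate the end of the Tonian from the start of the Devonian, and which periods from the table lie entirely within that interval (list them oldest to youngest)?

300.8 million years; Cryogenian, Ediacaran, Cambrian, Ordovician, Silurian

End of Tonian = 720 Ma; start of Devonian = 419.2 Ma.
Gap = 720 − 419.2 = 300.8 Myr.
Periods wholly inside 720–419.2 Ma: Cryogenian (720–635), Ediacaran (635–538.8), Cambrian (538.8–485.4), Ordovician (485.4–443.8), Silurian (443.8–419.2).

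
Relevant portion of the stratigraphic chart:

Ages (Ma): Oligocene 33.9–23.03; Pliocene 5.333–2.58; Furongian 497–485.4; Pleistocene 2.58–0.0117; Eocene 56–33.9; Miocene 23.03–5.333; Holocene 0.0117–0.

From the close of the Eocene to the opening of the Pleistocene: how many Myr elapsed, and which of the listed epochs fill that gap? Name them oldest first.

The Eocene closes at 33.9 Ma and the Pleistocene opens at 2.58 Ma, so the interval is 33.9 − 2.58 = 31.32 Myr.
An epoch fits inside if it starts at or after 33.9 Ma and ends at or before 2.58 Ma; oldest first that gives Oligocene, Miocene, Pliocene.

31.32 million years; Oligocene, Miocene, Pliocene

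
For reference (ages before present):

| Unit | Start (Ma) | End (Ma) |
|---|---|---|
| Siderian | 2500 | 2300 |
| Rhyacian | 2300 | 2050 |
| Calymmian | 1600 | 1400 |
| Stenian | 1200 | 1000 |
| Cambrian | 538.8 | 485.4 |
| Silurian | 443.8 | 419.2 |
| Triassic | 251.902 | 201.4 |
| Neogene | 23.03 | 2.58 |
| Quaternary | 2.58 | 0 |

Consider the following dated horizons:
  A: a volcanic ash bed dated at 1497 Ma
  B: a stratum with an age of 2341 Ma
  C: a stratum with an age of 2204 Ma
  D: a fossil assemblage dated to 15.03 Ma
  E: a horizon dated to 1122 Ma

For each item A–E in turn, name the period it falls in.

A — Calymmian; B — Siderian; C — Rhyacian; D — Neogene; E — Stenian

A: 1497 Ma lies in 1600–1400 Ma, so Calymmian.
B: 2341 Ma lies in 2500–2300 Ma, so Siderian.
C: 2204 Ma lies in 2300–2050 Ma, so Rhyacian.
D: 15.03 Ma lies in 23.03–2.58 Ma, so Neogene.
E: 1122 Ma lies in 1200–1000 Ma, so Stenian.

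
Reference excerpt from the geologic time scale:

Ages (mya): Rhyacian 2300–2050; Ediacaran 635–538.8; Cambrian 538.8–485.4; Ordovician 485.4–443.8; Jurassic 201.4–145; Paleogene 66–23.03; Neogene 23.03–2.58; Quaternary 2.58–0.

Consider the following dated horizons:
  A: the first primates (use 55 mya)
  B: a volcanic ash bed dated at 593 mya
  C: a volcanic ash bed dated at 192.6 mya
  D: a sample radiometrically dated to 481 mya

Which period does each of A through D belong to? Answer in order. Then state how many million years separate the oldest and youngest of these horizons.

Match each age against the start–end ranges in the excerpt: A = 55 Ma → Paleogene (66–23.03); B = 593 Ma → Ediacaran (635–538.8); C = 192.6 Ma → Jurassic (201.4–145); D = 481 Ma → Ordovician (485.4–443.8).
The largest age is 593 Ma and the smallest is 55 Ma; their difference is 538 Myr.

A — Paleogene; B — Ediacaran; C — Jurassic; D — Ordovician; span 538 million years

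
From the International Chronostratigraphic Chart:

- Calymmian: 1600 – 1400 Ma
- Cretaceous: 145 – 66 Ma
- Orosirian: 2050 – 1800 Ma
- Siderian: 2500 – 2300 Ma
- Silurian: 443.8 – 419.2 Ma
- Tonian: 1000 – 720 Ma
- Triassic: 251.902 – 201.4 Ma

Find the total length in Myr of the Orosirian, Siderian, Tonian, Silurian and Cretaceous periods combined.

Duration is start − end for each: (2050 − 1800) + (2500 − 2300) + (1000 − 720) + (443.8 − 419.2) + (145 − 66).
That is 250 + 200 + 280 + 24.6 + 79, which totals 833.6 million years.

833.6 million years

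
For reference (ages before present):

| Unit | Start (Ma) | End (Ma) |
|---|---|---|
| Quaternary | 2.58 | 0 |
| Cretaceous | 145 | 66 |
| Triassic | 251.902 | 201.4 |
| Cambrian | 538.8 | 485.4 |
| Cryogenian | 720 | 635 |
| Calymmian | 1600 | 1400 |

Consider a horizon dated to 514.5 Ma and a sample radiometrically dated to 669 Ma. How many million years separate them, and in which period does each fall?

154.5 million years apart; the first in the Cambrian, the second in the Cryogenian

Elapsed time: 669 − 514.5 = 154.5 Myr.
514.5 Ma lies within 538.8–485.4 Ma: Cambrian.
669 Ma lies within 720–635 Ma: Cryogenian.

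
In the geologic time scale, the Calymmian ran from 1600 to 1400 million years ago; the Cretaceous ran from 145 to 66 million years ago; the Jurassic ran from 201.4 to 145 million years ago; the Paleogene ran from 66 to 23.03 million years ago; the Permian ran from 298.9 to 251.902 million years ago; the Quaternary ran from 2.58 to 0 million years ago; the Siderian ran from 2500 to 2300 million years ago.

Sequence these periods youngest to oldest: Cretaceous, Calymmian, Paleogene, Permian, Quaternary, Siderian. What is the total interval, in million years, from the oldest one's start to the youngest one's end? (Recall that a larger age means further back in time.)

Quaternary, Paleogene, Cretaceous, Permian, Calymmian, Siderian; total span 2500 Myr

From the excerpt: Cretaceous 145–66; Calymmian 1600–1400; Paleogene 66–23.03; Permian 298.9–251.902; Quaternary 2.58–0; Siderian 2500–2300 (Ma).
Larger Ma is earlier, so the oldest is Siderian and the youngest is Quaternary; youngest to oldest: Quaternary, Paleogene, Cretaceous, Permian, Calymmian, Siderian.
Oldest start 2500 minus youngest end 0 gives 2500 Myr overall.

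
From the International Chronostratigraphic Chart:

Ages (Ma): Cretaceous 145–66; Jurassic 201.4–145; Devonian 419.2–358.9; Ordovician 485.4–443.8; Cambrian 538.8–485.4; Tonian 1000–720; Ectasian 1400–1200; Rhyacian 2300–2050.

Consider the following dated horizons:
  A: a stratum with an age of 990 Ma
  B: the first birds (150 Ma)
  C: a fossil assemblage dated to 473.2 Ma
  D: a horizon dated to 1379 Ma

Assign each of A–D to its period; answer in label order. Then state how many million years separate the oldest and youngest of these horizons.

A: 990 Ma lies in 1000–720 Ma, so Tonian.
B: 150 Ma lies in 201.4–145 Ma, so Jurassic.
C: 473.2 Ma lies in 485.4–443.8 Ma, so Ordovician.
D: 1379 Ma lies in 1400–1200 Ma, so Ectasian.
Oldest = 1379 Ma, youngest = 150 Ma → span 1229 Myr.

A — Tonian; B — Jurassic; C — Ordovician; D — Ectasian; span 1229 million years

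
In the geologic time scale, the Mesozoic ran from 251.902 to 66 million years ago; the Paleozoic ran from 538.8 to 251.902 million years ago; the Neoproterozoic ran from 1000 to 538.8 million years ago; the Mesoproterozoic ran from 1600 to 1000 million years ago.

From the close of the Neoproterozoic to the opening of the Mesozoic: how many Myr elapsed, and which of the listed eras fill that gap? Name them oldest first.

The Neoproterozoic closes at 538.8 Ma and the Mesozoic opens at 251.902 Ma, so the interval is 538.8 − 251.902 = 286.898 Myr.
An era fits inside if it starts at or after 538.8 Ma and ends at or before 251.902 Ma; oldest first that gives Paleozoic.

286.898 million years; Paleozoic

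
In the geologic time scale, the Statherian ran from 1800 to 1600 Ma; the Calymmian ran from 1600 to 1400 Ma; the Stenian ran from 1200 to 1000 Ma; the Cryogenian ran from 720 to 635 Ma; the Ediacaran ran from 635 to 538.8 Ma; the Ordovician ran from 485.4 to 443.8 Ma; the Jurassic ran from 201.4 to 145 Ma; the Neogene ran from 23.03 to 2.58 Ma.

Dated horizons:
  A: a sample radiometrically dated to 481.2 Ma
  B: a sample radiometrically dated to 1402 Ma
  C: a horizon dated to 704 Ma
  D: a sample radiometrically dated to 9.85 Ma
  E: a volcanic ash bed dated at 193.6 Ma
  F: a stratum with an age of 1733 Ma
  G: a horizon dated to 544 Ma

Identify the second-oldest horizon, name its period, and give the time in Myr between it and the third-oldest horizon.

Larger Ma means older, so oldest first: F 1733 > B 1402 > C 704 > G 544 > A 481.2 > E 193.6 > D 9.85.
Counting 2 along gives B (1402 Ma); the excerpt puts that inside the Calymmian, 1600–1400 Ma.
Next in line is C (704 Ma), and 1402 − 704 = 698 Myr.

B, in the Calymmian; 698 million years to C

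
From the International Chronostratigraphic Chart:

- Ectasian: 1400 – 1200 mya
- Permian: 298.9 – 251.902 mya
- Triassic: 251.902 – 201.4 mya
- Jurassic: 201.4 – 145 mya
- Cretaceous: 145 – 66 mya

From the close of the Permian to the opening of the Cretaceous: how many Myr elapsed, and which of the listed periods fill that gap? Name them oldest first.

106.902 million years; Triassic, Jurassic

The Permian closes at 251.902 Ma and the Cretaceous opens at 145 Ma, so the interval is 251.902 − 145 = 106.902 Myr.
A period fits inside if it starts at or after 251.902 Ma and ends at or before 145 Ma; oldest first that gives Triassic, Jurassic.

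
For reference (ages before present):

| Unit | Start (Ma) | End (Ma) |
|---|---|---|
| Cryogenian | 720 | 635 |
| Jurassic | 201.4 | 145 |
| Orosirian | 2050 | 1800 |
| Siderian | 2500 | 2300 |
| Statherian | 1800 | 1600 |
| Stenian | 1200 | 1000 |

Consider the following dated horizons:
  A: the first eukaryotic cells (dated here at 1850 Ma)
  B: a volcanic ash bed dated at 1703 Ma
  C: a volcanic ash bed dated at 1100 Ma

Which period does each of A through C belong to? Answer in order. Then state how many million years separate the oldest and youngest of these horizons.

A: 1850 Ma lies in 2050–1800 Ma, so Orosirian.
B: 1703 Ma lies in 1800–1600 Ma, so Statherian.
C: 1100 Ma lies in 1200–1000 Ma, so Stenian.
Oldest = 1850 Ma, youngest = 1100 Ma → span 750 Myr.

A — Orosirian; B — Statherian; C — Stenian; span 750 million years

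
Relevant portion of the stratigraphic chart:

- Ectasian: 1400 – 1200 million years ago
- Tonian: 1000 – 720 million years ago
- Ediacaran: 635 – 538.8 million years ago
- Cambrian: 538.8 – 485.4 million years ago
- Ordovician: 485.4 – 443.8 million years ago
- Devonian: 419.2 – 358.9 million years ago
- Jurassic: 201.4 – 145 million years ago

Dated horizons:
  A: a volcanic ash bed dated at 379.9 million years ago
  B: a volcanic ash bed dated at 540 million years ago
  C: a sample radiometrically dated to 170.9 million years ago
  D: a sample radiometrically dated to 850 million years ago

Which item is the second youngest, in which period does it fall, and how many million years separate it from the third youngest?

A, in the Devonian; 160.1 million years to B

Smaller Ma means younger, so youngest first: C 170.9 < A 379.9 < B 540 < D 850.
Counting 2 along gives A (379.9 Ma); the excerpt puts that inside the Devonian, 419.2–358.9 Ma.
Next in line is B (540 Ma), and 540 − 379.9 = 160.1 Myr.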